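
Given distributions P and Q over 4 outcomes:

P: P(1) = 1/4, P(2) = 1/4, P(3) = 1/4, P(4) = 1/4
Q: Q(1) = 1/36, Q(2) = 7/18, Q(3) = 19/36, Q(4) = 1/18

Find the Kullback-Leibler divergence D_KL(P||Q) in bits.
0.9061 bits

D_KL(P||Q) = Σ P(x) log₂(P(x)/Q(x))

Computing term by term:
  P(1)·log₂(P(1)/Q(1)) = (1/4)·log₂((1/4)/(1/36)) = 0.79248
  P(2)·log₂(P(2)/Q(2)) = (1/4)·log₂((1/4)/(7/18)) = -0.15936
  P(3)·log₂(P(3)/Q(3)) = (1/4)·log₂((1/4)/(19/36)) = -0.26950
  P(4)·log₂(P(4)/Q(4)) = (1/4)·log₂((1/4)/(1/18)) = 0.54248

D_KL(P||Q) = 0.79248 - 0.15936 - 0.26950 + 0.54248 = 0.90610 ≈ 0.9061 bits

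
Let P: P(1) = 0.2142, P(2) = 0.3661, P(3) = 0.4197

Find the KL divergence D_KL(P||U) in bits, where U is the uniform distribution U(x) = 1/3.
0.0524 bits

U(i) = 1/3 for all i

D_KL(P||U) = Σ P(x) log₂(P(x) / (1/3))
           = Σ P(x) log₂(P(x)) + log₂(3)
           = log₂(3) - H(P)

H(P) = -Σ P(x) log₂(P(x)):
  -P(1)·log₂(P(1)) = -(0.2142)·log₂(0.2142) = 0.47616
  -P(2)·log₂(P(2)) = -(0.3661)·log₂(0.3661) = 0.53073
  -P(3)·log₂(P(3)) = -(0.4197)·log₂(0.4197) = 0.52570
H(P) = 0.47616 + 0.53073 + 0.52570 = 1.53259 bits

log₂(3) = 1.58496 bits

D_KL(P||U) = 1.58496 - 1.53259 = 0.05237 ≈ 0.0524 bits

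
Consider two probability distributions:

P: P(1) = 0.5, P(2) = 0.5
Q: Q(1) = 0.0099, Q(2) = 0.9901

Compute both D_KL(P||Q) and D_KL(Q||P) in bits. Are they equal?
D_KL(P||Q) = 2.3364 bits, D_KL(Q||P) = 0.9199 bits. No, they are not equal.

D_KL(P||Q) = Σ P(x) log₂(P(x)/Q(x))

Computing term by term:
  P(1)·log₂(P(1)/Q(1)) = 0.5·log₂(0.5/0.0099) = 2.82918
  P(2)·log₂(P(2)/Q(2)) = 0.5·log₂(0.5/0.9901) = -0.49282

D_KL(P||Q) = 2.82918 - 0.49282 = 2.33636 ≈ 2.3364 bits

D_KL(Q||P) = Σ Q(x) log₂(Q(x)/P(x))

Computing term by term:
  Q(1)·log₂(Q(1)/P(1)) = 0.0099·log₂(0.0099/0.5) = -0.05602
  Q(2)·log₂(Q(2)/P(2)) = 0.9901·log₂(0.9901/0.5) = 0.97589

D_KL(Q||P) = -0.05602 + 0.97589 = 0.91987 ≈ 0.9199 bits

These are NOT equal (difference: 1.4165 bits). KL divergence is asymmetric: D_KL(P||Q) ≠ D_KL(Q||P) in general.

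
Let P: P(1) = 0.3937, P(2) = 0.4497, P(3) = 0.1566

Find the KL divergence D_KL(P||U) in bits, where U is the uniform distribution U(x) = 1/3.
0.1181 bits

U(i) = 1/3 for all i

D_KL(P||U) = Σ P(x) log₂(P(x) / (1/3))
           = Σ P(x) log₂(P(x)) + log₂(3)
           = log₂(3) - H(P)

H(P) = -Σ P(x) log₂(P(x)):
  -P(1)·log₂(P(1)) = -(0.3937)·log₂(0.3937) = 0.52946
  -P(2)·log₂(P(2)) = -(0.4497)·log₂(0.4497) = 0.51849
  -P(3)·log₂(P(3)) = -(0.1566)·log₂(0.1566) = 0.41888
H(P) = 0.52946 + 0.51849 + 0.41888 = 1.46683 bits

log₂(3) = 1.58496 bits

D_KL(P||U) = 1.58496 - 1.46683 = 0.11813 ≈ 0.1181 bits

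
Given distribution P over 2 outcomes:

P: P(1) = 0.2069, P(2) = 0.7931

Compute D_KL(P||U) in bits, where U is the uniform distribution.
0.2645 bits

U(i) = 1/2 for all i

D_KL(P||U) = Σ P(x) log₂(P(x) / (1/2))
           = Σ P(x) log₂(P(x)) + log₂(2)
           = log₂(2) - H(P)

H(P) = -Σ P(x) log₂(P(x)):
  -P(1)·log₂(P(1)) = -(0.2069)·log₂(0.2069) = 0.47028
  -P(2)·log₂(P(2)) = -(0.7931)·log₂(0.7931) = 0.26523
H(P) = 0.47028 + 0.26523 = 0.73551 bits

log₂(2) = 1.00000 bits

D_KL(P||U) = 1.00000 - 0.73551 = 0.26449 ≈ 0.2645 bits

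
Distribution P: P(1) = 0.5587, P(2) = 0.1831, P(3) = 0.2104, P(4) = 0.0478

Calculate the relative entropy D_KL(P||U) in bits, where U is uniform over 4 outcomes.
0.3995 bits

U(i) = 1/4 for all i

D_KL(P||U) = Σ P(x) log₂(P(x) / (1/4))
           = Σ P(x) log₂(P(x)) + log₂(4)
           = log₂(4) - H(P)

H(P) = -Σ P(x) log₂(P(x)):
  -P(1)·log₂(P(1)) = -(0.5587)·log₂(0.5587) = 0.46923
  -P(2)·log₂(P(2)) = -(0.1831)·log₂(0.1831) = 0.44847
  -P(3)·log₂(P(3)) = -(0.2104)·log₂(0.2104) = 0.47315
  -P(4)·log₂(P(4)) = -(0.0478)·log₂(0.0478) = 0.20969
H(P) = 0.46923 + 0.44847 + 0.47315 + 0.20969 = 1.60054 bits

log₂(4) = 2.00000 bits

D_KL(P||U) = 2.00000 - 1.60054 = 0.39946 ≈ 0.3995 bits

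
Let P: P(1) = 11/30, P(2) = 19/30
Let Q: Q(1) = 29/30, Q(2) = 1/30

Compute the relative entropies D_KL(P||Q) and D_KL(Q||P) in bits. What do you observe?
D_KL(P||Q) = 2.1776 bits, D_KL(Q||P) = 1.2103 bits. The two directions give different values (D_KL(P||Q) exceeds D_KL(Q||P) by 0.9673 bits): KL divergence is asymmetric.

D_KL(P||Q) = Σ P(x) log₂(P(x)/Q(x))

Computing term by term:
  P(1)·log₂(P(1)/Q(1)) = (11/30)·log₂((11/30)/(29/30)) = -0.51280
  P(2)·log₂(P(2)/Q(2)) = (19/30)·log₂((19/30)/(1/30)) = 2.69035

D_KL(P||Q) = -0.51280 + 2.69035 = 2.17755 ≈ 2.1776 bits

D_KL(Q||P) = Σ Q(x) log₂(Q(x)/P(x))

Computing term by term:
  Q(1)·log₂(Q(1)/P(1)) = (29/30)·log₂((29/30)/(11/30)) = 1.35193
  Q(2)·log₂(Q(2)/P(2)) = (1/30)·log₂((1/30)/(19/30)) = -0.14160

D_KL(Q||P) = 1.35193 - 0.14160 = 1.21033 ≈ 1.2103 bits

These are NOT equal (difference: 0.9673 bits). KL divergence is asymmetric: D_KL(P||Q) ≠ D_KL(Q||P) in general.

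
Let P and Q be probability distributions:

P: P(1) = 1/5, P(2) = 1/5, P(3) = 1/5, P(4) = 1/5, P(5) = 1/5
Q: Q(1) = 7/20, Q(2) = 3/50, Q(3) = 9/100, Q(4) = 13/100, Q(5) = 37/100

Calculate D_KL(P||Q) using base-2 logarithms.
0.3631 bits

D_KL(P||Q) = Σ P(x) log₂(P(x)/Q(x))

Computing term by term:
  P(1)·log₂(P(1)/Q(1)) = (1/5)·log₂((1/5)/(7/20)) = -0.16147
  P(2)·log₂(P(2)/Q(2)) = (1/5)·log₂((1/5)/(3/50)) = 0.34739
  P(3)·log₂(P(3)/Q(3)) = (1/5)·log₂((1/5)/(9/100)) = 0.23040
  P(4)·log₂(P(4)/Q(4)) = (1/5)·log₂((1/5)/(13/100)) = 0.12430
  P(5)·log₂(P(5)/Q(5)) = (1/5)·log₂((1/5)/(37/100)) = -0.17751

D_KL(P||Q) = -0.16147 + 0.34739 + 0.23040 + 0.12430 - 0.17751 = 0.36311 ≈ 0.3631 bits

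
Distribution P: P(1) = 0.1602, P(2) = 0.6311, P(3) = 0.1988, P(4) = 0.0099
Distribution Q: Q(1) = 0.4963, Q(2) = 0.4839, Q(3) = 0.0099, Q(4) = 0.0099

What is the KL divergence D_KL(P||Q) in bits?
0.8408 bits

D_KL(P||Q) = Σ P(x) log₂(P(x)/Q(x))

Computing term by term:
  P(1)·log₂(P(1)/Q(1)) = 0.1602·log₂(0.1602/0.4963) = -0.26134
  P(2)·log₂(P(2)/Q(2)) = 0.6311·log₂(0.6311/0.4839) = 0.24181
  P(3)·log₂(P(3)/Q(3)) = 0.1988·log₂(0.1988/0.0099) = 0.86036
  P(4)·log₂(P(4)/Q(4)) = 0.0099·log₂(0.0099/0.0099) = 0.00000

D_KL(P||Q) = -0.26134 + 0.24181 + 0.86036 + 0.00000 = 0.84083 ≈ 0.8408 bits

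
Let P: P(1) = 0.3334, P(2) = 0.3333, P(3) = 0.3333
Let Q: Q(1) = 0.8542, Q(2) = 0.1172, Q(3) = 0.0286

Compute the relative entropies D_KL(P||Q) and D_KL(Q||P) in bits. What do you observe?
D_KL(P||Q) = 1.2308 bits, D_KL(Q||P) = 0.8814 bits. The two directions give different values (D_KL(P||Q) exceeds D_KL(Q||P) by 0.3494 bits): KL divergence is asymmetric.

D_KL(P||Q) = Σ P(x) log₂(P(x)/Q(x))

Computing term by term:
  P(1)·log₂(P(1)/Q(1)) = 0.3334·log₂(0.3334/0.8542) = -0.45253
  P(2)·log₂(P(2)/Q(2)) = 0.3333·log₂(0.3333/0.1172) = 0.50257
  P(3)·log₂(P(3)/Q(3)) = 0.3333·log₂(0.3333/0.0286) = 1.18079

D_KL(P||Q) = -0.45253 + 0.50257 + 1.18079 = 1.23083 ≈ 1.2308 bits

D_KL(Q||P) = Σ Q(x) log₂(Q(x)/P(x))

Computing term by term:
  Q(1)·log₂(Q(1)/P(1)) = 0.8542·log₂(0.8542/0.3334) = 1.15942
  Q(2)·log₂(Q(2)/P(2)) = 0.1172·log₂(0.1172/0.3333) = -0.17672
  Q(3)·log₂(Q(3)/P(3)) = 0.0286·log₂(0.0286/0.3333) = -0.10132

D_KL(Q||P) = 1.15942 - 0.17672 - 0.10132 = 0.88138 ≈ 0.8814 bits

These are NOT equal (difference: 0.3494 bits). KL divergence is asymmetric: D_KL(P||Q) ≠ D_KL(Q||P) in general.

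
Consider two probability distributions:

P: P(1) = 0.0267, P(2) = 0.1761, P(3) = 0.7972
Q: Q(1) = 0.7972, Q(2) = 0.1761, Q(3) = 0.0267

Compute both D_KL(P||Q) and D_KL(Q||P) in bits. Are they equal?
D_KL(P||Q) = 3.7755 bits, D_KL(Q||P) = 3.7755 bits. Yes, in this case they are equal (although KL divergence is not symmetric in general).

D_KL(P||Q) = Σ P(x) log₂(P(x)/Q(x))

Computing term by term:
  P(1)·log₂(P(1)/Q(1)) = 0.0267·log₂(0.0267/0.7972) = -0.13083
  P(2)·log₂(P(2)/Q(2)) = 0.1761·log₂(0.1761/0.1761) = 0.00000
  P(3)·log₂(P(3)/Q(3)) = 0.7972·log₂(0.7972/0.0267) = 3.90630

D_KL(P||Q) = -0.13083 + 0.00000 + 3.90630 = 3.77547 ≈ 3.7755 bits

D_KL(Q||P) = Σ Q(x) log₂(Q(x)/P(x))

Computing term by term:
  Q(1)·log₂(Q(1)/P(1)) = 0.7972·log₂(0.7972/0.0267) = 3.90630
  Q(2)·log₂(Q(2)/P(2)) = 0.1761·log₂(0.1761/0.1761) = 0.00000
  Q(3)·log₂(Q(3)/P(3)) = 0.0267·log₂(0.0267/0.7972) = -0.13083

D_KL(Q||P) = 3.90630 + 0.00000 - 0.13083 = 3.77547 ≈ 3.7755 bits

These ARE equal here. Q is P with outcomes relabeled (Q(1) = P(3), Q(3) = P(1)) by a relabeling that is its own inverse, so the two sums contain exactly the same terms in a different order. This is a special case — KL divergence is not symmetric in general: D_KL(P||Q) ≠ D_KL(Q||P) for most P, Q.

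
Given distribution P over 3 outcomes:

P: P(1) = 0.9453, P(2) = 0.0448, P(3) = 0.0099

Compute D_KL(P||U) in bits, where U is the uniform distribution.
1.2416 bits

U(i) = 1/3 for all i

D_KL(P||U) = Σ P(x) log₂(P(x) / (1/3))
           = Σ P(x) log₂(P(x)) + log₂(3)
           = log₂(3) - H(P)

H(P) = -Σ P(x) log₂(P(x)):
  -P(1)·log₂(P(1)) = -(0.9453)·log₂(0.9453) = 0.07672
  -P(2)·log₂(P(2)) = -(0.0448)·log₂(0.0448) = 0.20072
  -P(3)·log₂(P(3)) = -(0.0099)·log₂(0.0099) = 0.06592
H(P) = 0.07672 + 0.20072 + 0.06592 = 0.34336 bits

log₂(3) = 1.58496 bits

D_KL(P||U) = 1.58496 - 0.34336 = 1.24160 ≈ 1.2416 bits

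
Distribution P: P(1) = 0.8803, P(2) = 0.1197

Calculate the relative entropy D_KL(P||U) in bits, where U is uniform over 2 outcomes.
0.4715 bits

U(i) = 1/2 for all i

D_KL(P||U) = Σ P(x) log₂(P(x) / (1/2))
           = Σ P(x) log₂(P(x)) + log₂(2)
           = log₂(2) - H(P)

H(P) = -Σ P(x) log₂(P(x)):
  -P(1)·log₂(P(1)) = -(0.8803)·log₂(0.8803) = 0.16192
  -P(2)·log₂(P(2)) = -(0.1197)·log₂(0.1197) = 0.36658
H(P) = 0.16192 + 0.36658 = 0.52850 bits

log₂(2) = 1.00000 bits

D_KL(P||U) = 1.00000 - 0.52850 = 0.47150 ≈ 0.4715 bits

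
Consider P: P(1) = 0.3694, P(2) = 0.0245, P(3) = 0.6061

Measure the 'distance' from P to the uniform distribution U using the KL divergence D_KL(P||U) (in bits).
0.4853 bits

U(i) = 1/3 for all i

D_KL(P||U) = Σ P(x) log₂(P(x) / (1/3))
           = Σ P(x) log₂(P(x)) + log₂(3)
           = log₂(3) - H(P)

H(P) = -Σ P(x) log₂(P(x)):
  -P(1)·log₂(P(1)) = -(0.3694)·log₂(0.3694) = 0.53073
  -P(2)·log₂(P(2)) = -(0.0245)·log₂(0.0245) = 0.13110
  -P(3)·log₂(P(3)) = -(0.6061)·log₂(0.6061) = 0.43783
H(P) = 0.53073 + 0.13110 + 0.43783 = 1.09966 bits

log₂(3) = 1.58496 bits

D_KL(P||U) = 1.58496 - 1.09966 = 0.48530 ≈ 0.4853 bits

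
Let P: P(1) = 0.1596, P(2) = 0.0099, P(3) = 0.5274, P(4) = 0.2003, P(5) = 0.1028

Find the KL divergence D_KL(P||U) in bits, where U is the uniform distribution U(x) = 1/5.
0.5446 bits

U(i) = 1/5 for all i

D_KL(P||U) = Σ P(x) log₂(P(x) / (1/5))
           = Σ P(x) log₂(P(x)) + log₂(5)
           = log₂(5) - H(P)

H(P) = -Σ P(x) log₂(P(x)):
  -P(1)·log₂(P(1)) = -(0.1596)·log₂(0.1596) = 0.42254
  -P(2)·log₂(P(2)) = -(0.0099)·log₂(0.0099) = 0.06592
  -P(3)·log₂(P(3)) = -(0.5274)·log₂(0.5274) = 0.48681
  -P(4)·log₂(P(4)) = -(0.2003)·log₂(0.2003) = 0.46465
  -P(5)·log₂(P(5)) = -(0.1028)·log₂(0.1028) = 0.33740
H(P) = 0.42254 + 0.06592 + 0.48681 + 0.46465 + 0.33740 = 1.77732 bits

log₂(5) = 2.32193 bits

D_KL(P||U) = 2.32193 - 1.77732 = 0.54461 ≈ 0.5446 bits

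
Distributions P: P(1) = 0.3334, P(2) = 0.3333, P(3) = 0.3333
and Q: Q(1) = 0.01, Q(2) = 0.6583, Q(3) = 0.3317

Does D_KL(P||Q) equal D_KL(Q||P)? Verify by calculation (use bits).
D_KL(P||Q) = 1.3618 bits, D_KL(Q||P) = 0.5935 bits. No — D_KL(P||Q) ≠ D_KL(Q||P) for this pair.

D_KL(P||Q) = Σ P(x) log₂(P(x)/Q(x))

Computing term by term:
  P(1)·log₂(P(1)/Q(1)) = 0.3334·log₂(0.3334/0.01) = 1.68673
  P(2)·log₂(P(2)/Q(2)) = 0.3333·log₂(0.3333/0.6583) = -0.32728
  P(3)·log₂(P(3)/Q(3)) = 0.3333·log₂(0.3333/0.3317) = 0.00231

D_KL(P||Q) = 1.68673 - 0.32728 + 0.00231 = 1.36176 ≈ 1.3618 bits

D_KL(Q||P) = Σ Q(x) log₂(Q(x)/P(x))

Computing term by term:
  Q(1)·log₂(Q(1)/P(1)) = 0.01·log₂(0.01/0.3334) = -0.05059
  Q(2)·log₂(Q(2)/P(2)) = 0.6583·log₂(0.6583/0.3333) = 0.64640
  Q(3)·log₂(Q(3)/P(3)) = 0.3317·log₂(0.3317/0.3333) = -0.00230

D_KL(Q||P) = -0.05059 + 0.64640 - 0.00230 = 0.59351 ≈ 0.5935 bits

These are NOT equal (difference: 0.7683 bits). KL divergence is asymmetric: D_KL(P||Q) ≠ D_KL(Q||P) in general.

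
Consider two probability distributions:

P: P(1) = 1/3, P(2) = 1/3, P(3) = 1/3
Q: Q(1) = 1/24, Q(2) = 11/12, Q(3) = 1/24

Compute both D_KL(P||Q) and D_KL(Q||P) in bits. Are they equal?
D_KL(P||Q) = 1.5135 bits, D_KL(Q||P) = 1.0878 bits. No, they are not equal.

D_KL(P||Q) = Σ P(x) log₂(P(x)/Q(x))

Computing term by term:
  P(1)·log₂(P(1)/Q(1)) = (1/3)·log₂((1/3)/(1/24)) = 1.00000
  P(2)·log₂(P(2)/Q(2)) = (1/3)·log₂((1/3)/(11/12)) = -0.48648
  P(3)·log₂(P(3)/Q(3)) = (1/3)·log₂((1/3)/(1/24)) = 1.00000

D_KL(P||Q) = 1.00000 - 0.48648 + 1.00000 = 1.51352 ≈ 1.5135 bits

D_KL(Q||P) = Σ Q(x) log₂(Q(x)/P(x))

Computing term by term:
  Q(1)·log₂(Q(1)/P(1)) = (1/24)·log₂((1/24)/(1/3)) = -0.12500
  Q(2)·log₂(Q(2)/P(2)) = (11/12)·log₂((11/12)/(1/3)) = 1.33781
  Q(3)·log₂(Q(3)/P(3)) = (1/24)·log₂((1/24)/(1/3)) = -0.12500

D_KL(Q||P) = -0.12500 + 1.33781 - 0.12500 = 1.08781 ≈ 1.0878 bits

These are NOT equal (difference: 0.4257 bits). KL divergence is asymmetric: D_KL(P||Q) ≠ D_KL(Q||P) in general.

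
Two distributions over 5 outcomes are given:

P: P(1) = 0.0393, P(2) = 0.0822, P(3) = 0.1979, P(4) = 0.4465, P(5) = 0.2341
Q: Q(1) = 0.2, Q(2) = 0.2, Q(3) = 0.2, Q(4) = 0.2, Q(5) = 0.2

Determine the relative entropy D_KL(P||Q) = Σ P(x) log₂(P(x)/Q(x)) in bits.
0.3698 bits

D_KL(P||Q) = Σ P(x) log₂(P(x)/Q(x))

Computing term by term:
  P(1)·log₂(P(1)/Q(1)) = 0.0393·log₂(0.0393/0.2) = -0.09225
  P(2)·log₂(P(2)/Q(2)) = 0.0822·log₂(0.0822/0.2) = -0.10545
  P(3)·log₂(P(3)/Q(3)) = 0.1979·log₂(0.1979/0.2) = -0.00301
  P(4)·log₂(P(4)/Q(4)) = 0.4465·log₂(0.4465/0.2) = 0.51734
  P(5)·log₂(P(5)/Q(5)) = 0.2341·log₂(0.2341/0.2) = 0.05317

D_KL(P||Q) = -0.09225 - 0.10545 - 0.00301 + 0.51734 + 0.05317 = 0.36980 ≈ 0.3698 bits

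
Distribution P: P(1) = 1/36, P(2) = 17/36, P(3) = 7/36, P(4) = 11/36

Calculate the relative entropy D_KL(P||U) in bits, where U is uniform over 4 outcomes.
0.3632 bits

U(i) = 1/4 for all i

D_KL(P||U) = Σ P(x) log₂(P(x) / (1/4))
           = Σ P(x) log₂(P(x)) + log₂(4)
           = log₂(4) - H(P)

H(P) = -Σ P(x) log₂(P(x)):
  -P(1)·log₂(P(1)) = -(1/36)·log₂(1/36) = 0.14361
  -P(2)·log₂(P(2)) = -(17/36)·log₂(17/36) = 0.51116
  -P(3)·log₂(P(3)) = -(7/36)·log₂(7/36) = 0.45939
  -P(4)·log₂(P(4)) = -(11/36)·log₂(11/36) = 0.52265
H(P) = 0.14361 + 0.51116 + 0.45939 + 0.52265 = 1.63681 bits

log₂(4) = 2.00000 bits

D_KL(P||U) = 2.00000 - 1.63681 = 0.36319 ≈ 0.3632 bits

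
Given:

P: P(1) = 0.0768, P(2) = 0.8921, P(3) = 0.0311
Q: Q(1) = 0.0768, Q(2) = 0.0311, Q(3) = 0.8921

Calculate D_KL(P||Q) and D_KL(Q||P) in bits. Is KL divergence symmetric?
D_KL(P||Q) = 4.1692 bits, D_KL(Q||P) = 4.1692 bits. The two values coincide for this particular pair, but no — KL divergence is not symmetric in general.

D_KL(P||Q) = Σ P(x) log₂(P(x)/Q(x))

Computing term by term:
  P(1)·log₂(P(1)/Q(1)) = 0.0768·log₂(0.0768/0.0768) = 0.00000
  P(2)·log₂(P(2)/Q(2)) = 0.8921·log₂(0.8921/0.0311) = 4.31974
  P(3)·log₂(P(3)/Q(3)) = 0.0311·log₂(0.0311/0.8921) = -0.15059

D_KL(P||Q) = 0.00000 + 4.31974 - 0.15059 = 4.16915 ≈ 4.1692 bits

D_KL(Q||P) = Σ Q(x) log₂(Q(x)/P(x))

Computing term by term:
  Q(1)·log₂(Q(1)/P(1)) = 0.0768·log₂(0.0768/0.0768) = 0.00000
  Q(2)·log₂(Q(2)/P(2)) = 0.0311·log₂(0.0311/0.8921) = -0.15059
  Q(3)·log₂(Q(3)/P(3)) = 0.8921·log₂(0.8921/0.0311) = 4.31974

D_KL(Q||P) = 0.00000 - 0.15059 + 4.31974 = 4.16915 ≈ 4.1692 bits

These ARE equal here. Q is P with outcomes relabeled (Q(2) = P(3), Q(3) = P(2)) by a relabeling that is its own inverse, so the two sums contain exactly the same terms in a different order. This is a special case — KL divergence is not symmetric in general: D_KL(P||Q) ≠ D_KL(Q||P) for most P, Q.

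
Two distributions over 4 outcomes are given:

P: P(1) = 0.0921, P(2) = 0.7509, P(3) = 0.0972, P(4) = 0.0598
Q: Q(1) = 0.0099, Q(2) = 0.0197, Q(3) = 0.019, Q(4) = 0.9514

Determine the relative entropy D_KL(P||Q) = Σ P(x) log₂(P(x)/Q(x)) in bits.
4.2305 bits

D_KL(P||Q) = Σ P(x) log₂(P(x)/Q(x))

Computing term by term:
  P(1)·log₂(P(1)/Q(1)) = 0.0921·log₂(0.0921/0.0099) = 0.29635
  P(2)·log₂(P(2)/Q(2)) = 0.7509·log₂(0.7509/0.0197) = 3.94399
  P(3)·log₂(P(3)/Q(3)) = 0.0972·log₂(0.0972/0.019) = 0.22890
  P(4)·log₂(P(4)/Q(4)) = 0.0598·log₂(0.0598/0.9514) = -0.23871

D_KL(P||Q) = 0.29635 + 3.94399 + 0.22890 - 0.23871 = 4.23053 ≈ 4.2305 bits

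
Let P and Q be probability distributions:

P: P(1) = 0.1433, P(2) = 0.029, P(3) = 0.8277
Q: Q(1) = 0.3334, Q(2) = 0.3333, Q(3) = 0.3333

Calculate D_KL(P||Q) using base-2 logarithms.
0.8095 bits

D_KL(P||Q) = Σ P(x) log₂(P(x)/Q(x))

Computing term by term:
  P(1)·log₂(P(1)/Q(1)) = 0.1433·log₂(0.1433/0.3334) = -0.17457
  P(2)·log₂(P(2)/Q(2)) = 0.029·log₂(0.029/0.3333) = -0.10216
  P(3)·log₂(P(3)/Q(3)) = 0.8277·log₂(0.8277/0.3333) = 1.08618

D_KL(P||Q) = -0.17457 - 0.10216 + 1.08618 = 0.80945 ≈ 0.8095 bits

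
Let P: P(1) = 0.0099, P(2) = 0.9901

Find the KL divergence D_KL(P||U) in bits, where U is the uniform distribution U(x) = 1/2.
0.9199 bits

U(i) = 1/2 for all i

D_KL(P||U) = Σ P(x) log₂(P(x) / (1/2))
           = Σ P(x) log₂(P(x)) + log₂(2)
           = log₂(2) - H(P)

H(P) = -Σ P(x) log₂(P(x)):
  -P(1)·log₂(P(1)) = -(0.0099)·log₂(0.0099) = 0.06592
  -P(2)·log₂(P(2)) = -(0.9901)·log₂(0.9901) = 0.01421
H(P) = 0.06592 + 0.01421 = 0.08013 bits

log₂(2) = 1.00000 bits

D_KL(P||U) = 1.00000 - 0.08013 = 0.91987 ≈ 0.9199 bits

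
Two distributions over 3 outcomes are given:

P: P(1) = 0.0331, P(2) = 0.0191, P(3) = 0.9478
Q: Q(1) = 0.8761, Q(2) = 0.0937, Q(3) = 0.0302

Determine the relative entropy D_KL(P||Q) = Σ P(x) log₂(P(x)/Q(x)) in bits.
4.5122 bits

D_KL(P||Q) = Σ P(x) log₂(P(x)/Q(x))

Computing term by term:
  P(1)·log₂(P(1)/Q(1)) = 0.0331·log₂(0.0331/0.8761) = -0.15644
  P(2)·log₂(P(2)/Q(2)) = 0.0191·log₂(0.0191/0.0937) = -0.04382
  P(3)·log₂(P(3)/Q(3)) = 0.9478·log₂(0.9478/0.0302) = 4.71243

D_KL(P||Q) = -0.15644 - 0.04382 + 4.71243 = 4.51217 ≈ 4.5122 bits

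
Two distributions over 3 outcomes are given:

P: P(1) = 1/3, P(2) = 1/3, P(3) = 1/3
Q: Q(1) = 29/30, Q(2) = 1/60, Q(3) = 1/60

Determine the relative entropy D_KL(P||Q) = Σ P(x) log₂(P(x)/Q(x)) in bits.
2.3693 bits

D_KL(P||Q) = Σ P(x) log₂(P(x)/Q(x))

Computing term by term:
  P(1)·log₂(P(1)/Q(1)) = (1/3)·log₂((1/3)/(29/30)) = -0.51202
  P(2)·log₂(P(2)/Q(2)) = (1/3)·log₂((1/3)/(1/60)) = 1.44064
  P(3)·log₂(P(3)/Q(3)) = (1/3)·log₂((1/3)/(1/60)) = 1.44064

D_KL(P||Q) = -0.51202 + 1.44064 + 1.44064 = 2.36926 ≈ 2.3693 bits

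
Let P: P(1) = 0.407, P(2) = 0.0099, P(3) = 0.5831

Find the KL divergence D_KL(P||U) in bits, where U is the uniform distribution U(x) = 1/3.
0.5374 bits

U(i) = 1/3 for all i

D_KL(P||U) = Σ P(x) log₂(P(x) / (1/3))
           = Σ P(x) log₂(P(x)) + log₂(3)
           = log₂(3) - H(P)

H(P) = -Σ P(x) log₂(P(x)):
  -P(1)·log₂(P(1)) = -(0.407)·log₂(0.407) = 0.52784
  -P(2)·log₂(P(2)) = -(0.0099)·log₂(0.0099) = 0.06592
  -P(3)·log₂(P(3)) = -(0.5831)·log₂(0.5831) = 0.45376
H(P) = 0.52784 + 0.06592 + 0.45376 = 1.04752 bits

log₂(3) = 1.58496 bits

D_KL(P||U) = 1.58496 - 1.04752 = 0.53744 ≈ 0.5374 bits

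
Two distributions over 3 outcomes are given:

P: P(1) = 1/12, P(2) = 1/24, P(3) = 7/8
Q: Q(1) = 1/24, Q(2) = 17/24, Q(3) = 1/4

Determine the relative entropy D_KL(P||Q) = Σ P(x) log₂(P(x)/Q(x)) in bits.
1.4945 bits

D_KL(P||Q) = Σ P(x) log₂(P(x)/Q(x))

Computing term by term:
  P(1)·log₂(P(1)/Q(1)) = (1/12)·log₂((1/12)/(1/24)) = 0.08333
  P(2)·log₂(P(2)/Q(2)) = (1/24)·log₂((1/24)/(17/24)) = -0.17031
  P(3)·log₂(P(3)/Q(3)) = (7/8)·log₂((7/8)/(1/4)) = 1.58144

D_KL(P||Q) = 0.08333 - 0.17031 + 1.58144 = 1.49446 ≈ 1.4945 bits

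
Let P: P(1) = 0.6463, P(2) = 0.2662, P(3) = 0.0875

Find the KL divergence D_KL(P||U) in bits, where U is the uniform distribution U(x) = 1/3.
0.3622 bits

U(i) = 1/3 for all i

D_KL(P||U) = Σ P(x) log₂(P(x) / (1/3))
           = Σ P(x) log₂(P(x)) + log₂(3)
           = log₂(3) - H(P)

H(P) = -Σ P(x) log₂(P(x)):
  -P(1)·log₂(P(1)) = -(0.6463)·log₂(0.6463) = 0.40699
  -P(2)·log₂(P(2)) = -(0.2662)·log₂(0.2662) = 0.50829
  -P(3)·log₂(P(3)) = -(0.0875)·log₂(0.0875) = 0.30753
H(P) = 0.40699 + 0.50829 + 0.30753 = 1.22281 bits

log₂(3) = 1.58496 bits

D_KL(P||U) = 1.58496 - 1.22281 = 0.36215 ≈ 0.3622 bits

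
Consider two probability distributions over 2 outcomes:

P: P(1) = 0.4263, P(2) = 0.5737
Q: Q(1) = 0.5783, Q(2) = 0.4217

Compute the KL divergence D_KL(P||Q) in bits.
0.0672 bits

D_KL(P||Q) = Σ P(x) log₂(P(x)/Q(x))

Computing term by term:
  P(1)·log₂(P(1)/Q(1)) = 0.4263·log₂(0.4263/0.5783) = -0.18755
  P(2)·log₂(P(2)/Q(2)) = 0.5737·log₂(0.5737/0.4217) = 0.25477

D_KL(P||Q) = -0.18755 + 0.25477 = 0.06722 ≈ 0.0672 bits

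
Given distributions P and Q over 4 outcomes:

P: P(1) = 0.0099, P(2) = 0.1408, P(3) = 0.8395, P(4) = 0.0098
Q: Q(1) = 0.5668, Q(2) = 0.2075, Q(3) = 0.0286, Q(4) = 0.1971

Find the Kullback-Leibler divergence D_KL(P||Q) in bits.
3.9139 bits

D_KL(P||Q) = Σ P(x) log₂(P(x)/Q(x))

Computing term by term:
  P(1)·log₂(P(1)/Q(1)) = 0.0099·log₂(0.0099/0.5668) = -0.05781
  P(2)·log₂(P(2)/Q(2)) = 0.1408·log₂(0.1408/0.2075) = -0.07877
  P(3)·log₂(P(3)/Q(3)) = 0.8395·log₂(0.8395/0.0286) = 4.09293
  P(4)·log₂(P(4)/Q(4)) = 0.0098·log₂(0.0098/0.1971) = -0.04243

D_KL(P||Q) = -0.05781 - 0.07877 + 4.09293 - 0.04243 = 3.91392 ≈ 3.9139 bits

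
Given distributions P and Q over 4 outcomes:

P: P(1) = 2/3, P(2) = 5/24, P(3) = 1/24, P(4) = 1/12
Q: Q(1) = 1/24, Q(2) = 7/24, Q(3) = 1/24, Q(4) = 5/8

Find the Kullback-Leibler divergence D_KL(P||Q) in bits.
2.3233 bits

D_KL(P||Q) = Σ P(x) log₂(P(x)/Q(x))

Computing term by term:
  P(1)·log₂(P(1)/Q(1)) = (2/3)·log₂((2/3)/(1/24)) = 2.66667
  P(2)·log₂(P(2)/Q(2)) = (5/24)·log₂((5/24)/(7/24)) = -0.10113
  P(3)·log₂(P(3)/Q(3)) = (1/24)·log₂((1/24)/(1/24)) = 0.00000
  P(4)·log₂(P(4)/Q(4)) = (1/12)·log₂((1/12)/(5/8)) = -0.24224

D_KL(P||Q) = 2.66667 - 0.10113 + 0.00000 - 0.24224 = 2.32330 ≈ 2.3233 bits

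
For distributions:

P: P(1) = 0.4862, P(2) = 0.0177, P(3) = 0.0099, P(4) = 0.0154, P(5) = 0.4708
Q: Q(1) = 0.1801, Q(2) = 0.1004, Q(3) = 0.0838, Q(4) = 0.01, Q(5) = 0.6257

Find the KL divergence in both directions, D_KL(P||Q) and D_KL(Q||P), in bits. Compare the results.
D_KL(P||Q) = 0.4382 bits, D_KL(Q||P) = 0.5021 bits. D_KL(Q||P) is larger than D_KL(P||Q) by 0.0639 bits; the two directions differ.

D_KL(P||Q) = Σ P(x) log₂(P(x)/Q(x))

Computing term by term:
  P(1)·log₂(P(1)/Q(1)) = 0.4862·log₂(0.4862/0.1801) = 0.69660
  P(2)·log₂(P(2)/Q(2)) = 0.0177·log₂(0.0177/0.1004) = -0.04432
  P(3)·log₂(P(3)/Q(3)) = 0.0099·log₂(0.0099/0.0838) = -0.03051
  P(4)·log₂(P(4)/Q(4)) = 0.0154·log₂(0.0154/0.01) = 0.00959
  P(5)·log₂(P(5)/Q(5)) = 0.4708·log₂(0.4708/0.6257) = -0.19320

D_KL(P||Q) = 0.69660 - 0.04432 - 0.03051 + 0.00959 - 0.19320 = 0.43816 ≈ 0.4382 bits

D_KL(Q||P) = Σ Q(x) log₂(Q(x)/P(x))

Computing term by term:
  Q(1)·log₂(Q(1)/P(1)) = 0.1801·log₂(0.1801/0.4862) = -0.25804
  Q(2)·log₂(Q(2)/P(2)) = 0.1004·log₂(0.1004/0.0177) = 0.25140
  Q(3)·log₂(Q(3)/P(3)) = 0.0838·log₂(0.0838/0.0099) = 0.25823
  Q(4)·log₂(Q(4)/P(4)) = 0.01·log₂(0.01/0.0154) = -0.00623
  Q(5)·log₂(Q(5)/P(5)) = 0.6257·log₂(0.6257/0.4708) = 0.25676

D_KL(Q||P) = -0.25804 + 0.25140 + 0.25823 - 0.00623 + 0.25676 = 0.50212 ≈ 0.5021 bits

These are NOT equal (difference: 0.0639 bits). KL divergence is asymmetric: D_KL(P||Q) ≠ D_KL(Q||P) in general.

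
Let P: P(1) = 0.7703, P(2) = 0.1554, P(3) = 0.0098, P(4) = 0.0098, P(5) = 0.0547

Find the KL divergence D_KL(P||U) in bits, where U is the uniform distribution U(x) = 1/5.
1.2544 bits

U(i) = 1/5 for all i

D_KL(P||U) = Σ P(x) log₂(P(x) / (1/5))
           = Σ P(x) log₂(P(x)) + log₂(5)
           = log₂(5) - H(P)

H(P) = -Σ P(x) log₂(P(x)):
  -P(1)·log₂(P(1)) = -(0.7703)·log₂(0.7703) = 0.29002
  -P(2)·log₂(P(2)) = -(0.1554)·log₂(0.1554) = 0.41740
  -P(3)·log₂(P(3)) = -(0.0098)·log₂(0.0098) = 0.06540
  -P(4)·log₂(P(4)) = -(0.0098)·log₂(0.0098) = 0.06540
  -P(5)·log₂(P(5)) = -(0.0547)·log₂(0.0547) = 0.22932
H(P) = 0.29002 + 0.41740 + 0.06540 + 0.06540 + 0.22932 = 1.06754 bits

log₂(5) = 2.32193 bits

D_KL(P||U) = 2.32193 - 1.06754 = 1.25439 ≈ 1.2544 bits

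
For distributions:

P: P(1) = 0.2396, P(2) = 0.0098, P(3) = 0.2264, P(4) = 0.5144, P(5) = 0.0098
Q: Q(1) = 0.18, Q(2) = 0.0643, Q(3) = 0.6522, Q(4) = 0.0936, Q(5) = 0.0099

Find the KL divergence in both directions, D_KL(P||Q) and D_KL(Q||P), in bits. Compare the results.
D_KL(P||Q) = 0.9911 bits, D_KL(Q||P) = 0.8658 bits. D_KL(P||Q) is larger than D_KL(Q||P) by 0.1253 bits; the two directions differ.

D_KL(P||Q) = Σ P(x) log₂(P(x)/Q(x))

Computing term by term:
  P(1)·log₂(P(1)/Q(1)) = 0.2396·log₂(0.2396/0.18) = 0.09887
  P(2)·log₂(P(2)/Q(2)) = 0.0098·log₂(0.0098/0.0643) = -0.02660
  P(3)·log₂(P(3)/Q(3)) = 0.2264·log₂(0.2264/0.6522) = -0.34559
  P(4)·log₂(P(4)/Q(4)) = 0.5144·log₂(0.5144/0.0936) = 1.26455
  P(5)·log₂(P(5)/Q(5)) = 0.0098·log₂(0.0098/0.0099) = -0.00014

D_KL(P||Q) = 0.09887 - 0.02660 - 0.34559 + 1.26455 - 0.00014 = 0.99109 ≈ 0.9911 bits

D_KL(Q||P) = Σ Q(x) log₂(Q(x)/P(x))

Computing term by term:
  Q(1)·log₂(Q(1)/P(1)) = 0.18·log₂(0.18/0.2396) = -0.07427
  Q(2)·log₂(Q(2)/P(2)) = 0.0643·log₂(0.0643/0.0098) = 0.17451
  Q(3)·log₂(Q(3)/P(3)) = 0.6522·log₂(0.6522/0.2264) = 0.99554
  Q(4)·log₂(Q(4)/P(4)) = 0.0936·log₂(0.0936/0.5144) = -0.23010
  Q(5)·log₂(Q(5)/P(5)) = 0.0099·log₂(0.0099/0.0098) = 0.00015

D_KL(Q||P) = -0.07427 + 0.17451 + 0.99554 - 0.23010 + 0.00015 = 0.86583 ≈ 0.8658 bits

These are NOT equal (difference: 0.1253 bits). KL divergence is asymmetric: D_KL(P||Q) ≠ D_KL(Q||P) in general.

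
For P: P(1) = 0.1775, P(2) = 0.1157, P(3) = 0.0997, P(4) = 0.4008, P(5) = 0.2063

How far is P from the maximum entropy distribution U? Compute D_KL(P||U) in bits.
0.1891 bits

U(i) = 1/5 for all i

D_KL(P||U) = Σ P(x) log₂(P(x) / (1/5))
           = Σ P(x) log₂(P(x)) + log₂(5)
           = log₂(5) - H(P)

H(P) = -Σ P(x) log₂(P(x)):
  -P(1)·log₂(P(1)) = -(0.1775)·log₂(0.1775) = 0.44270
  -P(2)·log₂(P(2)) = -(0.1157)·log₂(0.1157) = 0.36001
  -P(3)·log₂(P(3)) = -(0.0997)·log₂(0.0997) = 0.33163
  -P(4)·log₂(P(4)) = -(0.4008)·log₂(0.4008) = 0.52867
  -P(5)·log₂(P(5)) = -(0.2063)·log₂(0.2063) = 0.46978
H(P) = 0.44270 + 0.36001 + 0.33163 + 0.52867 + 0.46978 = 2.13279 bits

log₂(5) = 2.32193 bits

D_KL(P||U) = 2.32193 - 2.13279 = 0.18914 ≈ 0.1891 bits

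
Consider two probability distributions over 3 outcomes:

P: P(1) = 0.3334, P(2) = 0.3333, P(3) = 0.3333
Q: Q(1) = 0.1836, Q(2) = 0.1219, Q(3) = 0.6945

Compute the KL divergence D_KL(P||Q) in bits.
0.4176 bits

D_KL(P||Q) = Σ P(x) log₂(P(x)/Q(x))

Computing term by term:
  P(1)·log₂(P(1)/Q(1)) = 0.3334·log₂(0.3334/0.1836) = 0.28695
  P(2)·log₂(P(2)/Q(2)) = 0.3333·log₂(0.3333/0.1219) = 0.48366
  P(3)·log₂(P(3)/Q(3)) = 0.3333·log₂(0.3333/0.6945) = -0.35302

D_KL(P||Q) = 0.28695 + 0.48366 - 0.35302 = 0.41759 ≈ 0.4176 bits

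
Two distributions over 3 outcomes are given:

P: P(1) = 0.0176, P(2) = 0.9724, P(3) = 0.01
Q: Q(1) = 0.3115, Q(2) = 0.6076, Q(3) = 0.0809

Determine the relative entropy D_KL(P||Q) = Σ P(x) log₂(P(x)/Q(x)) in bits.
0.5566 bits

D_KL(P||Q) = Σ P(x) log₂(P(x)/Q(x))

Computing term by term:
  P(1)·log₂(P(1)/Q(1)) = 0.0176·log₂(0.0176/0.3115) = -0.07296
  P(2)·log₂(P(2)/Q(2)) = 0.9724·log₂(0.9724/0.6076) = 0.65970
  P(3)·log₂(P(3)/Q(3)) = 0.01·log₂(0.01/0.0809) = -0.03016

D_KL(P||Q) = -0.07296 + 0.65970 - 0.03016 = 0.55658 ≈ 0.5566 bits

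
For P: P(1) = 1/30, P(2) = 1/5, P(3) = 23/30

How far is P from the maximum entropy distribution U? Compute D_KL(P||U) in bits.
0.6631 bits

U(i) = 1/3 for all i

D_KL(P||U) = Σ P(x) log₂(P(x) / (1/3))
           = Σ P(x) log₂(P(x)) + log₂(3)
           = log₂(3) - H(P)

H(P) = -Σ P(x) log₂(P(x)):
  -P(1)·log₂(P(1)) = -(1/30)·log₂(1/30) = 0.16356
  -P(2)·log₂(P(2)) = -(1/5)·log₂(1/5) = 0.46439
  -P(3)·log₂(P(3)) = -(23/30)·log₂(23/30) = 0.29389
H(P) = 0.16356 + 0.46439 + 0.29389 = 0.92184 bits

log₂(3) = 1.58496 bits

D_KL(P||U) = 1.58496 - 0.92184 = 0.66312 ≈ 0.6631 bits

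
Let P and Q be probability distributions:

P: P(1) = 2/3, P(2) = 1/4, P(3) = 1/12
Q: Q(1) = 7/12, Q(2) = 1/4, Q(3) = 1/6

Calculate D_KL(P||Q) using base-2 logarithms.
0.0451 bits

D_KL(P||Q) = Σ P(x) log₂(P(x)/Q(x))

Computing term by term:
  P(1)·log₂(P(1)/Q(1)) = (2/3)·log₂((2/3)/(7/12)) = 0.12843
  P(2)·log₂(P(2)/Q(2)) = (1/4)·log₂((1/4)/(1/4)) = 0.00000
  P(3)·log₂(P(3)/Q(3)) = (1/12)·log₂((1/12)/(1/6)) = -0.08333

D_KL(P||Q) = 0.12843 + 0.00000 - 0.08333 = 0.04510 ≈ 0.0451 bits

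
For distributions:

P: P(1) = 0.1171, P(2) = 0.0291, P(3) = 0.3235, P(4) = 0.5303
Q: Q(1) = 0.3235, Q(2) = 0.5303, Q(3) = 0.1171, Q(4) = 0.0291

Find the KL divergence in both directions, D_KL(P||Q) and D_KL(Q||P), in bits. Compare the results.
D_KL(P||Q) = 2.4015 bits, D_KL(Q||P) = 2.4015 bits. The two directions give exactly the same value for this pair.

D_KL(P||Q) = Σ P(x) log₂(P(x)/Q(x))

Computing term by term:
  P(1)·log₂(P(1)/Q(1)) = 0.1171·log₂(0.1171/0.3235) = -0.17167
  P(2)·log₂(P(2)/Q(2)) = 0.0291·log₂(0.0291/0.5303) = -0.12186
  P(3)·log₂(P(3)/Q(3)) = 0.3235·log₂(0.3235/0.1171) = 0.47426
  P(4)·log₂(P(4)/Q(4)) = 0.5303·log₂(0.5303/0.0291) = 2.22075

D_KL(P||Q) = -0.17167 - 0.12186 + 0.47426 + 2.22075 = 2.40148 ≈ 2.4015 bits

D_KL(Q||P) = Σ Q(x) log₂(Q(x)/P(x))

Computing term by term:
  Q(1)·log₂(Q(1)/P(1)) = 0.3235·log₂(0.3235/0.1171) = 0.47426
  Q(2)·log₂(Q(2)/P(2)) = 0.5303·log₂(0.5303/0.0291) = 2.22075
  Q(3)·log₂(Q(3)/P(3)) = 0.1171·log₂(0.1171/0.3235) = -0.17167
  Q(4)·log₂(Q(4)/P(4)) = 0.0291·log₂(0.0291/0.5303) = -0.12186

D_KL(Q||P) = 0.47426 + 2.22075 - 0.17167 - 0.12186 = 2.40148 ≈ 2.4015 bits

These ARE equal here. Q is P with outcomes relabeled (Q(1) = P(3), Q(2) = P(4), Q(3) = P(1), Q(4) = P(2)) by a relabeling that is its own inverse, so the two sums contain exactly the same terms in a different order. This is a special case — KL divergence is not symmetric in general: D_KL(P||Q) ≠ D_KL(Q||P) for most P, Q.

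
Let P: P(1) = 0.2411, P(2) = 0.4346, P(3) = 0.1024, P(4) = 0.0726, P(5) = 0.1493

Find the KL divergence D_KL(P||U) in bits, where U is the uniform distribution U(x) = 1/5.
0.2836 bits

U(i) = 1/5 for all i

D_KL(P||U) = Σ P(x) log₂(P(x) / (1/5))
           = Σ P(x) log₂(P(x)) + log₂(5)
           = log₂(5) - H(P)

H(P) = -Σ P(x) log₂(P(x)):
  -P(1)·log₂(P(1)) = -(0.2411)·log₂(0.2411) = 0.49481
  -P(2)·log₂(P(2)) = -(0.4346)·log₂(0.4346) = 0.52249
  -P(3)·log₂(P(3)) = -(0.1024)·log₂(0.1024) = 0.33666
  -P(4)·log₂(P(4)) = -(0.0726)·log₂(0.0726) = 0.27471
  -P(5)·log₂(P(5)) = -(0.1493)·log₂(0.1493) = 0.40964
H(P) = 0.49481 + 0.52249 + 0.33666 + 0.27471 + 0.40964 = 2.03831 bits

log₂(5) = 2.32193 bits

D_KL(P||U) = 2.32193 - 2.03831 = 0.28362 ≈ 0.2836 bits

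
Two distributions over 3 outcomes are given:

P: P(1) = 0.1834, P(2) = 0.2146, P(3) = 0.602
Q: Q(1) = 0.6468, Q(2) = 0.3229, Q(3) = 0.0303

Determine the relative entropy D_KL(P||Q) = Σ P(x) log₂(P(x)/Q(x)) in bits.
2.1361 bits

D_KL(P||Q) = Σ P(x) log₂(P(x)/Q(x))

Computing term by term:
  P(1)·log₂(P(1)/Q(1)) = 0.1834·log₂(0.1834/0.6468) = -0.33348
  P(2)·log₂(P(2)/Q(2)) = 0.2146·log₂(0.2146/0.3229) = -0.12649
  P(3)·log₂(P(3)/Q(3)) = 0.602·log₂(0.602/0.0303) = 2.59605

D_KL(P||Q) = -0.33348 - 0.12649 + 2.59605 = 2.13608 ≈ 2.1361 bits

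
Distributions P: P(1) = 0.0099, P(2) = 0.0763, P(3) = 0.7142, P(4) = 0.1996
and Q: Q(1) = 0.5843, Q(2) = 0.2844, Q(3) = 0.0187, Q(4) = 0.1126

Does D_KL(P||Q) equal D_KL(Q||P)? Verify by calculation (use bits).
D_KL(P||Q) = 3.7151 bits, D_KL(Q||P) = 3.7861 bits. No — D_KL(P||Q) ≠ D_KL(Q||P) for this pair.

D_KL(P||Q) = Σ P(x) log₂(P(x)/Q(x))

Computing term by term:
  P(1)·log₂(P(1)/Q(1)) = 0.0099·log₂(0.0099/0.5843) = -0.05824
  P(2)·log₂(P(2)/Q(2)) = 0.0763·log₂(0.0763/0.2844) = -0.14483
  P(3)·log₂(P(3)/Q(3)) = 0.7142·log₂(0.7142/0.0187) = 3.75328
  P(4)·log₂(P(4)/Q(4)) = 0.1996·log₂(0.1996/0.1126) = 0.16485

D_KL(P||Q) = -0.05824 - 0.14483 + 3.75328 + 0.16485 = 3.71506 ≈ 3.7151 bits

D_KL(Q||P) = Σ Q(x) log₂(Q(x)/P(x))

Computing term by term:
  Q(1)·log₂(Q(1)/P(1)) = 0.5843·log₂(0.5843/0.0099) = 3.43752
  Q(2)·log₂(Q(2)/P(2)) = 0.2844·log₂(0.2844/0.0763) = 0.53984
  Q(3)·log₂(Q(3)/P(3)) = 0.0187·log₂(0.0187/0.7142) = -0.09827
  Q(4)·log₂(Q(4)/P(4)) = 0.1126·log₂(0.1126/0.1996) = -0.09300

D_KL(Q||P) = 3.43752 + 0.53984 - 0.09827 - 0.09300 = 3.78609 ≈ 3.7861 bits

These are NOT equal (difference: 0.0710 bits). KL divergence is asymmetric: D_KL(P||Q) ≠ D_KL(Q||P) in general.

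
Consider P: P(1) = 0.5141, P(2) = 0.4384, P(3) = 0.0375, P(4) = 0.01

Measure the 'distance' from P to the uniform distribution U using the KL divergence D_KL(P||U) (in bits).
0.7409 bits

U(i) = 1/4 for all i

D_KL(P||U) = Σ P(x) log₂(P(x) / (1/4))
           = Σ P(x) log₂(P(x)) + log₂(4)
           = log₂(4) - H(P)

H(P) = -Σ P(x) log₂(P(x)):
  -P(1)·log₂(P(1)) = -(0.5141)·log₂(0.5141) = 0.49347
  -P(2)·log₂(P(2)) = -(0.4384)·log₂(0.4384) = 0.52156
  -P(3)·log₂(P(3)) = -(0.0375)·log₂(0.0375) = 0.17764
  -P(4)·log₂(P(4)) = -(0.01)·log₂(0.01) = 0.06644
H(P) = 0.49347 + 0.52156 + 0.17764 + 0.06644 = 1.25911 bits

log₂(4) = 2.00000 bits

D_KL(P||U) = 2.00000 - 1.25911 = 0.74089 ≈ 0.7409 bits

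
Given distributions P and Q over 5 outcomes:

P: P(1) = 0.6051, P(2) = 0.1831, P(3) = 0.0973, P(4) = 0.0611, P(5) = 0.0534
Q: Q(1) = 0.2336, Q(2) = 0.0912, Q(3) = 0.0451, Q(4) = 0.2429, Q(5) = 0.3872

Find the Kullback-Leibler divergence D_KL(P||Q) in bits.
0.8486 bits

D_KL(P||Q) = Σ P(x) log₂(P(x)/Q(x))

Computing term by term:
  P(1)·log₂(P(1)/Q(1)) = 0.6051·log₂(0.6051/0.2336) = 0.83088
  P(2)·log₂(P(2)/Q(2)) = 0.1831·log₂(0.1831/0.0912) = 0.18411
  P(3)·log₂(P(3)/Q(3)) = 0.0973·log₂(0.0973/0.0451) = 0.10794
  P(4)·log₂(P(4)/Q(4)) = 0.0611·log₂(0.0611/0.2429) = -0.12166
  P(5)·log₂(P(5)/Q(5)) = 0.0534·log₂(0.0534/0.3872) = -0.15263

D_KL(P||Q) = 0.83088 + 0.18411 + 0.10794 - 0.12166 - 0.15263 = 0.84864 ≈ 0.8486 bits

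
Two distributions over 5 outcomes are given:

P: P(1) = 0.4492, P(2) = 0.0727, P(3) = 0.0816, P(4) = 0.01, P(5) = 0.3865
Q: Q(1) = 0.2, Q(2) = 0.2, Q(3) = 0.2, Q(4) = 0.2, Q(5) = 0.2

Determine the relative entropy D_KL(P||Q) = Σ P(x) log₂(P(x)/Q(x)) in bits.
0.6368 bits

D_KL(P||Q) = Σ P(x) log₂(P(x)/Q(x))

Computing term by term:
  P(1)·log₂(P(1)/Q(1)) = 0.4492·log₂(0.4492/0.2) = 0.52438
  P(2)·log₂(P(2)/Q(2)) = 0.0727·log₂(0.0727/0.2) = -0.10614
  P(3)·log₂(P(3)/Q(3)) = 0.0816·log₂(0.0816/0.2) = -0.10554
  P(4)·log₂(P(4)/Q(4)) = 0.01·log₂(0.01/0.2) = -0.04322
  P(5)·log₂(P(5)/Q(5)) = 0.3865·log₂(0.3865/0.2) = 0.36736

D_KL(P||Q) = 0.52438 - 0.10614 - 0.10554 - 0.04322 + 0.36736 = 0.63684 ≈ 0.6368 bits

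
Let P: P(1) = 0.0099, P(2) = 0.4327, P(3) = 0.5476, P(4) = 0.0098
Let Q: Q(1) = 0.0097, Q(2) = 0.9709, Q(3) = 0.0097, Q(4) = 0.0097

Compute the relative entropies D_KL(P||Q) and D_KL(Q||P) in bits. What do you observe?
D_KL(P||Q) = 2.6824 bits, D_KL(Q||P) = 1.0752 bits. The two directions give different values (D_KL(P||Q) exceeds D_KL(Q||P) by 1.6072 bits): KL divergence is asymmetric.

D_KL(P||Q) = Σ P(x) log₂(P(x)/Q(x))

Computing term by term:
  P(1)·log₂(P(1)/Q(1)) = 0.0099·log₂(0.0099/0.0097) = 0.00029
  P(2)·log₂(P(2)/Q(2)) = 0.4327·log₂(0.4327/0.9709) = -0.50451
  P(3)·log₂(P(3)/Q(3)) = 0.5476·log₂(0.5476/0.0097) = 3.18648
  P(4)·log₂(P(4)/Q(4)) = 0.0098·log₂(0.0098/0.0097) = 0.00015

D_KL(P||Q) = 0.00029 - 0.50451 + 3.18648 + 0.00015 = 2.68241 ≈ 2.6824 bits

D_KL(Q||P) = Σ Q(x) log₂(Q(x)/P(x))

Computing term by term:
  Q(1)·log₂(Q(1)/P(1)) = 0.0097·log₂(0.0097/0.0099) = -0.00029
  Q(2)·log₂(Q(2)/P(2)) = 0.9709·log₂(0.9709/0.4327) = 1.13203
  Q(3)·log₂(Q(3)/P(3)) = 0.0097·log₂(0.0097/0.5476) = -0.05644
  Q(4)·log₂(Q(4)/P(4)) = 0.0097·log₂(0.0097/0.0098) = -0.00014

D_KL(Q||P) = -0.00029 + 1.13203 - 0.05644 - 0.00014 = 1.07516 ≈ 1.0752 bits

These are NOT equal (difference: 1.6072 bits). KL divergence is asymmetric: D_KL(P||Q) ≠ D_KL(Q||P) in general.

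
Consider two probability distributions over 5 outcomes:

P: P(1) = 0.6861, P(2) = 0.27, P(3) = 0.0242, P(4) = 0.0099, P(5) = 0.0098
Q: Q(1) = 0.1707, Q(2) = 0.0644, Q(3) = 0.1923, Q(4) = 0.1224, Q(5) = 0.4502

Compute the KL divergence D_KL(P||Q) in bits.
1.7729 bits

D_KL(P||Q) = Σ P(x) log₂(P(x)/Q(x))

Computing term by term:
  P(1)·log₂(P(1)/Q(1)) = 0.6861·log₂(0.6861/0.1707) = 1.37697
  P(2)·log₂(P(2)/Q(2)) = 0.27·log₂(0.27/0.0644) = 0.55831
  P(3)·log₂(P(3)/Q(3)) = 0.0242·log₂(0.0242/0.1923) = -0.07236
  P(4)·log₂(P(4)/Q(4)) = 0.0099·log₂(0.0099/0.1224) = -0.03592
  P(5)·log₂(P(5)/Q(5)) = 0.0098·log₂(0.0098/0.4502) = -0.05411

D_KL(P||Q) = 1.37697 + 0.55831 - 0.07236 - 0.03592 - 0.05411 = 1.77289 ≈ 1.7729 bits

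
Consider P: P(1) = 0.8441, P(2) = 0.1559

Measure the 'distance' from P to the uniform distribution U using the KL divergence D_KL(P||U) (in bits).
0.3756 bits

U(i) = 1/2 for all i

D_KL(P||U) = Σ P(x) log₂(P(x) / (1/2))
           = Σ P(x) log₂(P(x)) + log₂(2)
           = log₂(2) - H(P)

H(P) = -Σ P(x) log₂(P(x)):
  -P(1)·log₂(P(1)) = -(0.8441)·log₂(0.8441) = 0.20639
  -P(2)·log₂(P(2)) = -(0.1559)·log₂(0.1559) = 0.41802
H(P) = 0.20639 + 0.41802 = 0.62441 bits

log₂(2) = 1.00000 bits

D_KL(P||U) = 1.00000 - 0.62441 = 0.37559 ≈ 0.3756 bits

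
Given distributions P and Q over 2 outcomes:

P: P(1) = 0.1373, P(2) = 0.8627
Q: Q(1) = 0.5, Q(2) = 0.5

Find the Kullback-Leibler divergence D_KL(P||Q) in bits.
0.4229 bits

D_KL(P||Q) = Σ P(x) log₂(P(x)/Q(x))

Computing term by term:
  P(1)·log₂(P(1)/Q(1)) = 0.1373·log₂(0.1373/0.5) = -0.25601
  P(2)·log₂(P(2)/Q(2)) = 0.8627·log₂(0.8627/0.5) = 0.67889

D_KL(P||Q) = -0.25601 + 0.67889 = 0.42288 ≈ 0.4229 bits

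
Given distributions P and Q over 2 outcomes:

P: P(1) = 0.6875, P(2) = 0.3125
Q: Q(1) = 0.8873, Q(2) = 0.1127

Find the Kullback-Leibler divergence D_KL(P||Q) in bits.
0.2068 bits

D_KL(P||Q) = Σ P(x) log₂(P(x)/Q(x))

Computing term by term:
  P(1)·log₂(P(1)/Q(1)) = 0.6875·log₂(0.6875/0.8873) = -0.25304
  P(2)·log₂(P(2)/Q(2)) = 0.3125·log₂(0.3125/0.1127) = 0.45980

D_KL(P||Q) = -0.25304 + 0.45980 = 0.20676 ≈ 0.2068 bits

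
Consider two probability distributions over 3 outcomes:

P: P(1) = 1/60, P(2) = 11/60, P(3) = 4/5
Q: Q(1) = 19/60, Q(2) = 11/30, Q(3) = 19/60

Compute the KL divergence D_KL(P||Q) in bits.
0.8155 bits

D_KL(P||Q) = Σ P(x) log₂(P(x)/Q(x))

Computing term by term:
  P(1)·log₂(P(1)/Q(1)) = (1/60)·log₂((1/60)/(19/60)) = -0.07080
  P(2)·log₂(P(2)/Q(2)) = (11/60)·log₂((11/60)/(11/30)) = -0.18333
  P(3)·log₂(P(3)/Q(3)) = (4/5)·log₂((4/5)/(19/60)) = 1.06963

D_KL(P||Q) = -0.07080 - 0.18333 + 1.06963 = 0.81550 ≈ 0.8155 bits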